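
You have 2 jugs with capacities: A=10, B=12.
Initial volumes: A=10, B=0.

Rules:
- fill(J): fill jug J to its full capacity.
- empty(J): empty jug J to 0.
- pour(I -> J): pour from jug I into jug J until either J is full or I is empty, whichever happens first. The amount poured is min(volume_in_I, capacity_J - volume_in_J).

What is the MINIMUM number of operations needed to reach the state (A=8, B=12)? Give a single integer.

BFS from (A=10, B=0). One shortest path:
  1. pour(A -> B) -> (A=0 B=10)
  2. fill(A) -> (A=10 B=10)
  3. pour(A -> B) -> (A=8 B=12)
Reached target in 3 moves.

Answer: 3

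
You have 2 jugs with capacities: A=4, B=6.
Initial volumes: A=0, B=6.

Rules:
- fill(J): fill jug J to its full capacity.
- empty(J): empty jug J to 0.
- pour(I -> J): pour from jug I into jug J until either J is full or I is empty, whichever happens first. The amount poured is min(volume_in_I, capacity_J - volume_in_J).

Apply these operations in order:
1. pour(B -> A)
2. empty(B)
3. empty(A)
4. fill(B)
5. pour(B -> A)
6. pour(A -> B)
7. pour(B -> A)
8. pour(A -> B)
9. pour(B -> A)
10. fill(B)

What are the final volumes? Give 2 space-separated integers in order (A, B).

Step 1: pour(B -> A) -> (A=4 B=2)
Step 2: empty(B) -> (A=4 B=0)
Step 3: empty(A) -> (A=0 B=0)
Step 4: fill(B) -> (A=0 B=6)
Step 5: pour(B -> A) -> (A=4 B=2)
Step 6: pour(A -> B) -> (A=0 B=6)
Step 7: pour(B -> A) -> (A=4 B=2)
Step 8: pour(A -> B) -> (A=0 B=6)
Step 9: pour(B -> A) -> (A=4 B=2)
Step 10: fill(B) -> (A=4 B=6)

Answer: 4 6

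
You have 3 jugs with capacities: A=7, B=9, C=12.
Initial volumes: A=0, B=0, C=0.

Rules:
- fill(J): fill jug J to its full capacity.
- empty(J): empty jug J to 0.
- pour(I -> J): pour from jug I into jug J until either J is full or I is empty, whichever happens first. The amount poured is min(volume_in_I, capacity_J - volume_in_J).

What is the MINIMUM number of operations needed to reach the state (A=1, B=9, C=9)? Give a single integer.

BFS from (A=0, B=0, C=0). One shortest path:
  1. fill(C) -> (A=0 B=0 C=12)
  2. pour(C -> B) -> (A=0 B=9 C=3)
  3. pour(C -> A) -> (A=3 B=9 C=0)
  4. pour(B -> C) -> (A=3 B=0 C=9)
  5. pour(A -> B) -> (A=0 B=3 C=9)
  6. fill(A) -> (A=7 B=3 C=9)
  7. pour(A -> B) -> (A=1 B=9 C=9)
Reached target in 7 moves.

Answer: 7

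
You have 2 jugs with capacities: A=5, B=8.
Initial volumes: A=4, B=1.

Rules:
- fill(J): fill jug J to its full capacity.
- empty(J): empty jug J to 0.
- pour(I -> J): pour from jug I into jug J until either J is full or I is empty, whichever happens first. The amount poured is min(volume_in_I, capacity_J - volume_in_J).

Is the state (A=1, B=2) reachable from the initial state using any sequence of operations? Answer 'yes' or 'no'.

Answer: no

Derivation:
BFS explored all 27 reachable states.
Reachable set includes: (0,0), (0,1), (0,2), (0,3), (0,4), (0,5), (0,6), (0,7), (0,8), (1,0), (1,8), (2,0) ...
Target (A=1, B=2) not in reachable set → no.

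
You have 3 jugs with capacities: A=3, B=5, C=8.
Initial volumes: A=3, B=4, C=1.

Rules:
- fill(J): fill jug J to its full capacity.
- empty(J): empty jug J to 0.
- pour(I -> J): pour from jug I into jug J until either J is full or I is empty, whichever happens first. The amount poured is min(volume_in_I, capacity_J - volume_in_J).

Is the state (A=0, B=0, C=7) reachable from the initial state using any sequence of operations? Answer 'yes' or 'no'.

BFS from (A=3, B=4, C=1):
  1. empty(C) -> (A=3 B=4 C=0)
  2. pour(A -> C) -> (A=0 B=4 C=3)
  3. pour(B -> C) -> (A=0 B=0 C=7)
Target reached → yes.

Answer: yes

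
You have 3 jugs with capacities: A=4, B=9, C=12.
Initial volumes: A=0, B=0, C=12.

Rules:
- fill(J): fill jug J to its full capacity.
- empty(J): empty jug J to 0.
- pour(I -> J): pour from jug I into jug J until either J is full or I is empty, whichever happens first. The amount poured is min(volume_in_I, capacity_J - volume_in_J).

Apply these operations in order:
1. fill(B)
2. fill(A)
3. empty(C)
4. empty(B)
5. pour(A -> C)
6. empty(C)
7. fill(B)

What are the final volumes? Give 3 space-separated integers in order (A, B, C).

Answer: 0 9 0

Derivation:
Step 1: fill(B) -> (A=0 B=9 C=12)
Step 2: fill(A) -> (A=4 B=9 C=12)
Step 3: empty(C) -> (A=4 B=9 C=0)
Step 4: empty(B) -> (A=4 B=0 C=0)
Step 5: pour(A -> C) -> (A=0 B=0 C=4)
Step 6: empty(C) -> (A=0 B=0 C=0)
Step 7: fill(B) -> (A=0 B=9 C=0)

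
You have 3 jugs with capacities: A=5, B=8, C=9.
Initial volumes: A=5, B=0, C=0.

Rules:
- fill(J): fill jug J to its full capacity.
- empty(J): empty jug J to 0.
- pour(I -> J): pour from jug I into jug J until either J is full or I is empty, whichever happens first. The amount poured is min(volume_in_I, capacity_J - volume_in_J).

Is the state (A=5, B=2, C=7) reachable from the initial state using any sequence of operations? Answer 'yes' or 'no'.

Answer: yes

Derivation:
BFS from (A=5, B=0, C=0):
  1. fill(B) -> (A=5 B=8 C=0)
  2. pour(B -> C) -> (A=5 B=0 C=8)
  3. pour(A -> B) -> (A=0 B=5 C=8)
  4. fill(A) -> (A=5 B=5 C=8)
  5. pour(A -> B) -> (A=2 B=8 C=8)
  6. pour(B -> C) -> (A=2 B=7 C=9)
  7. empty(C) -> (A=2 B=7 C=0)
  8. pour(B -> C) -> (A=2 B=0 C=7)
  9. pour(A -> B) -> (A=0 B=2 C=7)
  10. fill(A) -> (A=5 B=2 C=7)
Target reached → yes.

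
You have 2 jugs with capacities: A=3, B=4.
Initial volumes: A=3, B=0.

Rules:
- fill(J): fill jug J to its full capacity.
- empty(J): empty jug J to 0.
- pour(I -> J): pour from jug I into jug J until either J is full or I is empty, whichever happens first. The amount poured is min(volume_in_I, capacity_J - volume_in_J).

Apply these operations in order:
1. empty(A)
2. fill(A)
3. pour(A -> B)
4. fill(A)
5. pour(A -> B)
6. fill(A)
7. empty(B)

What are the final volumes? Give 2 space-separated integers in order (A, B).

Step 1: empty(A) -> (A=0 B=0)
Step 2: fill(A) -> (A=3 B=0)
Step 3: pour(A -> B) -> (A=0 B=3)
Step 4: fill(A) -> (A=3 B=3)
Step 5: pour(A -> B) -> (A=2 B=4)
Step 6: fill(A) -> (A=3 B=4)
Step 7: empty(B) -> (A=3 B=0)

Answer: 3 0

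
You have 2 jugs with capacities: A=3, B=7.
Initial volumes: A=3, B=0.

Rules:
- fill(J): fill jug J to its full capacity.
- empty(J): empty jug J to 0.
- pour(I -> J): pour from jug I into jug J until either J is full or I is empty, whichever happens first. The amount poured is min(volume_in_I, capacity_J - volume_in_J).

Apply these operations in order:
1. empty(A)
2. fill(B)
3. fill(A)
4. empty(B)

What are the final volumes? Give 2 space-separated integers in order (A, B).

Step 1: empty(A) -> (A=0 B=0)
Step 2: fill(B) -> (A=0 B=7)
Step 3: fill(A) -> (A=3 B=7)
Step 4: empty(B) -> (A=3 B=0)

Answer: 3 0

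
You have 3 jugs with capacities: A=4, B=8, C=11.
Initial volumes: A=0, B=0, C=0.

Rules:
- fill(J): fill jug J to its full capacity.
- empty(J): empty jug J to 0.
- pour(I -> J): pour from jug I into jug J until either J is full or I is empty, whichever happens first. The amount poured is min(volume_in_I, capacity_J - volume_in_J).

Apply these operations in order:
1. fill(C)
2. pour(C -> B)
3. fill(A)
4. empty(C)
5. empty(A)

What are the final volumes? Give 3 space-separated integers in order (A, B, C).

Answer: 0 8 0

Derivation:
Step 1: fill(C) -> (A=0 B=0 C=11)
Step 2: pour(C -> B) -> (A=0 B=8 C=3)
Step 3: fill(A) -> (A=4 B=8 C=3)
Step 4: empty(C) -> (A=4 B=8 C=0)
Step 5: empty(A) -> (A=0 B=8 C=0)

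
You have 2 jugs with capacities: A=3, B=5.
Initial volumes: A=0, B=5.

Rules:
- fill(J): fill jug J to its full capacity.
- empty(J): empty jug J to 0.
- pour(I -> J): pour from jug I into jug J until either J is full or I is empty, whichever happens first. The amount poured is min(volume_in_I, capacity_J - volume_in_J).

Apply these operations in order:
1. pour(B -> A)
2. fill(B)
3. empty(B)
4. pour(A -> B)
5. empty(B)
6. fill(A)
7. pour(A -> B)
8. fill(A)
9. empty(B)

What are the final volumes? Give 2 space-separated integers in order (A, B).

Answer: 3 0

Derivation:
Step 1: pour(B -> A) -> (A=3 B=2)
Step 2: fill(B) -> (A=3 B=5)
Step 3: empty(B) -> (A=3 B=0)
Step 4: pour(A -> B) -> (A=0 B=3)
Step 5: empty(B) -> (A=0 B=0)
Step 6: fill(A) -> (A=3 B=0)
Step 7: pour(A -> B) -> (A=0 B=3)
Step 8: fill(A) -> (A=3 B=3)
Step 9: empty(B) -> (A=3 B=0)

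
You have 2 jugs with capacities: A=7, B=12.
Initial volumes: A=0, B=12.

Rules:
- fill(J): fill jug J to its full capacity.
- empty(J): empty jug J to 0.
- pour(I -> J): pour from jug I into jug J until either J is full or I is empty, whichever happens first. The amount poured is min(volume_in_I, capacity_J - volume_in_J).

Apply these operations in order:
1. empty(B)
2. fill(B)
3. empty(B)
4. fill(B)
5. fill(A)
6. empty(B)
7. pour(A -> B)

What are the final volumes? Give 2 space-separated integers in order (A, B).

Step 1: empty(B) -> (A=0 B=0)
Step 2: fill(B) -> (A=0 B=12)
Step 3: empty(B) -> (A=0 B=0)
Step 4: fill(B) -> (A=0 B=12)
Step 5: fill(A) -> (A=7 B=12)
Step 6: empty(B) -> (A=7 B=0)
Step 7: pour(A -> B) -> (A=0 B=7)

Answer: 0 7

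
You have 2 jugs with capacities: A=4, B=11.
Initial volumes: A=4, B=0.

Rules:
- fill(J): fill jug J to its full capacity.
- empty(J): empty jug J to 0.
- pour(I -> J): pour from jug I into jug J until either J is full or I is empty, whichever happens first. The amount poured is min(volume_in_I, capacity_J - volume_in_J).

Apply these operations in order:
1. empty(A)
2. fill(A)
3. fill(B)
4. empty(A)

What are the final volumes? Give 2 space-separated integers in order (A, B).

Answer: 0 11

Derivation:
Step 1: empty(A) -> (A=0 B=0)
Step 2: fill(A) -> (A=4 B=0)
Step 3: fill(B) -> (A=4 B=11)
Step 4: empty(A) -> (A=0 B=11)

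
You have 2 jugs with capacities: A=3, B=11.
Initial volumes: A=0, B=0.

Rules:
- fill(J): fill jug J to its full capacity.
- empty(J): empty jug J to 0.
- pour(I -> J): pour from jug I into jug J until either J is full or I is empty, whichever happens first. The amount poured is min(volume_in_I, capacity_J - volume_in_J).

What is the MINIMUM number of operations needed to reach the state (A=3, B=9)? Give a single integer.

BFS from (A=0, B=0). One shortest path:
  1. fill(A) -> (A=3 B=0)
  2. pour(A -> B) -> (A=0 B=3)
  3. fill(A) -> (A=3 B=3)
  4. pour(A -> B) -> (A=0 B=6)
  5. fill(A) -> (A=3 B=6)
  6. pour(A -> B) -> (A=0 B=9)
  7. fill(A) -> (A=3 B=9)
Reached target in 7 moves.

Answer: 7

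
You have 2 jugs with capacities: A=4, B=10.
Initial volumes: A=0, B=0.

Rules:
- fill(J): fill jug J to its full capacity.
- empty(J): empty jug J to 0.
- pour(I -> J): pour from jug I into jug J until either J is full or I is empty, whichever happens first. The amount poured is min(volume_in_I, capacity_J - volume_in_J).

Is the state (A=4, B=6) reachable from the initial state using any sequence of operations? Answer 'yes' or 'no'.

BFS from (A=0, B=0):
  1. fill(B) -> (A=0 B=10)
  2. pour(B -> A) -> (A=4 B=6)
Target reached → yes.

Answer: yes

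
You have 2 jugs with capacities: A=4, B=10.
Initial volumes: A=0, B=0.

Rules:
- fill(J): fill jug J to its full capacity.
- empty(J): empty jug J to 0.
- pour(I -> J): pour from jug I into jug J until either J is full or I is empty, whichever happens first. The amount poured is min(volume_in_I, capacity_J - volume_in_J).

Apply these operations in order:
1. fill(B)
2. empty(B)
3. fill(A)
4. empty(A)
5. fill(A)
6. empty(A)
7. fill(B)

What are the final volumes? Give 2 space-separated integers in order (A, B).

Step 1: fill(B) -> (A=0 B=10)
Step 2: empty(B) -> (A=0 B=0)
Step 3: fill(A) -> (A=4 B=0)
Step 4: empty(A) -> (A=0 B=0)
Step 5: fill(A) -> (A=4 B=0)
Step 6: empty(A) -> (A=0 B=0)
Step 7: fill(B) -> (A=0 B=10)

Answer: 0 10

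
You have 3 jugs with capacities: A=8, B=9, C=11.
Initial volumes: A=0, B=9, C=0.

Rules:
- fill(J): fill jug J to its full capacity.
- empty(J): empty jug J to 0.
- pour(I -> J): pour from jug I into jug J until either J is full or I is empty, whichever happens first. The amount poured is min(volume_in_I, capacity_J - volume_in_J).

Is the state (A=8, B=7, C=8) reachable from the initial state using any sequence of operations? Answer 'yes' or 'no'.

Answer: yes

Derivation:
BFS from (A=0, B=9, C=0):
  1. fill(A) -> (A=8 B=9 C=0)
  2. pour(B -> C) -> (A=8 B=0 C=9)
  3. fill(B) -> (A=8 B=9 C=9)
  4. pour(B -> C) -> (A=8 B=7 C=11)
  5. empty(C) -> (A=8 B=7 C=0)
  6. pour(A -> C) -> (A=0 B=7 C=8)
  7. fill(A) -> (A=8 B=7 C=8)
Target reached → yes.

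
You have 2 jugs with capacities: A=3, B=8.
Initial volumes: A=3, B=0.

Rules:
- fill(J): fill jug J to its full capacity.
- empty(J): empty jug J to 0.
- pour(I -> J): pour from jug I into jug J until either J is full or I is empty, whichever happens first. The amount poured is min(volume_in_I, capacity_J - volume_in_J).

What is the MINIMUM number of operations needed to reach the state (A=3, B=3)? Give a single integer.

BFS from (A=3, B=0). One shortest path:
  1. pour(A -> B) -> (A=0 B=3)
  2. fill(A) -> (A=3 B=3)
Reached target in 2 moves.

Answer: 2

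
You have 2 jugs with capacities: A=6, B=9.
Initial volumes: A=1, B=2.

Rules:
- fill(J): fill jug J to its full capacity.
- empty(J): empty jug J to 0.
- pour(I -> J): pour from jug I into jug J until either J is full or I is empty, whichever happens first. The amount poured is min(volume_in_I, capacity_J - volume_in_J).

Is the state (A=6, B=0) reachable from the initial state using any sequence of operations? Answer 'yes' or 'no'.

Answer: yes

Derivation:
BFS from (A=1, B=2):
  1. fill(A) -> (A=6 B=2)
  2. empty(B) -> (A=6 B=0)
Target reached → yes.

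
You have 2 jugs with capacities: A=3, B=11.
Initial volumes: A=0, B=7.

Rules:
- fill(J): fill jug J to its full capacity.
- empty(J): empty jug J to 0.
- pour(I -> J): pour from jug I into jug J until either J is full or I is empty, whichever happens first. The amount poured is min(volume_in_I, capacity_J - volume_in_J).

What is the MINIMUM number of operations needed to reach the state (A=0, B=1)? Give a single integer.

Answer: 4

Derivation:
BFS from (A=0, B=7). One shortest path:
  1. pour(B -> A) -> (A=3 B=4)
  2. empty(A) -> (A=0 B=4)
  3. pour(B -> A) -> (A=3 B=1)
  4. empty(A) -> (A=0 B=1)
Reached target in 4 moves.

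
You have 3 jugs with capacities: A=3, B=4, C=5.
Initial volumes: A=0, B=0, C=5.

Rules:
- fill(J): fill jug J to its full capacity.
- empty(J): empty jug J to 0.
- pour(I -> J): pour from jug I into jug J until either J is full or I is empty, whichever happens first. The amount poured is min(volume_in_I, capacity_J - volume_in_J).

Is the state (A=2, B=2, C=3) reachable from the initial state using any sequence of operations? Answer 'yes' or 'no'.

BFS explored all 96 reachable states.
Reachable set includes: (0,0,0), (0,0,1), (0,0,2), (0,0,3), (0,0,4), (0,0,5), (0,1,0), (0,1,1), (0,1,2), (0,1,3), (0,1,4), (0,1,5) ...
Target (A=2, B=2, C=3) not in reachable set → no.

Answer: no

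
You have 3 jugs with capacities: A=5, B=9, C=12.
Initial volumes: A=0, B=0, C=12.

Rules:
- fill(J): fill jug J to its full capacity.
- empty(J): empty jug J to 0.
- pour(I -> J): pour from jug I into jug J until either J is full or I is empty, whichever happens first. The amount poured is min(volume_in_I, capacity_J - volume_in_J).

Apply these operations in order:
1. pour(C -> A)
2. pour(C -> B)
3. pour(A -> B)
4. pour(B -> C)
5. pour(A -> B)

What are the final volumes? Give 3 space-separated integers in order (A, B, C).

Step 1: pour(C -> A) -> (A=5 B=0 C=7)
Step 2: pour(C -> B) -> (A=5 B=7 C=0)
Step 3: pour(A -> B) -> (A=3 B=9 C=0)
Step 4: pour(B -> C) -> (A=3 B=0 C=9)
Step 5: pour(A -> B) -> (A=0 B=3 C=9)

Answer: 0 3 9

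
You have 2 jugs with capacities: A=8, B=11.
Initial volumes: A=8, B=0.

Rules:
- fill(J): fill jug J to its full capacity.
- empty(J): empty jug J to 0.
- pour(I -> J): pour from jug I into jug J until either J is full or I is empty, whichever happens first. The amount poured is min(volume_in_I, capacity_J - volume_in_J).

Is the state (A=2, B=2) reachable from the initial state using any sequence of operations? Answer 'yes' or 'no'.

Answer: no

Derivation:
BFS explored all 38 reachable states.
Reachable set includes: (0,0), (0,1), (0,2), (0,3), (0,4), (0,5), (0,6), (0,7), (0,8), (0,9), (0,10), (0,11) ...
Target (A=2, B=2) not in reachable set → no.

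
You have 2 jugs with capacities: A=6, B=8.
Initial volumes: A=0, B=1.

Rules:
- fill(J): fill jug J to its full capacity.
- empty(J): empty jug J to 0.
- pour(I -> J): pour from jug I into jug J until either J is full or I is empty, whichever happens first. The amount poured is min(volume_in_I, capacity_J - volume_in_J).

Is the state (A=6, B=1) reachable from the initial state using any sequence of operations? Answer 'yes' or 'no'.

BFS from (A=0, B=1):
  1. fill(A) -> (A=6 B=1)
Target reached → yes.

Answer: yes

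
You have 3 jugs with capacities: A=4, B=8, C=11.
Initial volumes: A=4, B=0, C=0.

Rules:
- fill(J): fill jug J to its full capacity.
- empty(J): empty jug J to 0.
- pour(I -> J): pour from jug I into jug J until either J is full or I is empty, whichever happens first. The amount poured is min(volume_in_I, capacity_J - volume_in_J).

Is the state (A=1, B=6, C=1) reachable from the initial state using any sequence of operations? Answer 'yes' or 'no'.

Answer: no

Derivation:
BFS explored all 330 reachable states.
Reachable set includes: (0,0,0), (0,0,1), (0,0,2), (0,0,3), (0,0,4), (0,0,5), (0,0,6), (0,0,7), (0,0,8), (0,0,9), (0,0,10), (0,0,11) ...
Target (A=1, B=6, C=1) not in reachable set → no.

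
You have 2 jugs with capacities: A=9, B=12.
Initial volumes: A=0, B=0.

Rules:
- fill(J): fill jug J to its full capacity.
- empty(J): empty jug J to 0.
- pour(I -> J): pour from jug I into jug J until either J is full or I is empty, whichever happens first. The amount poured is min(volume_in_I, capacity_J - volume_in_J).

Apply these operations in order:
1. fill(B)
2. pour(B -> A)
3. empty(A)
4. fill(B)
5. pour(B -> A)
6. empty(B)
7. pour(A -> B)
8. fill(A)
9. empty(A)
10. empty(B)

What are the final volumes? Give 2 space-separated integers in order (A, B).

Step 1: fill(B) -> (A=0 B=12)
Step 2: pour(B -> A) -> (A=9 B=3)
Step 3: empty(A) -> (A=0 B=3)
Step 4: fill(B) -> (A=0 B=12)
Step 5: pour(B -> A) -> (A=9 B=3)
Step 6: empty(B) -> (A=9 B=0)
Step 7: pour(A -> B) -> (A=0 B=9)
Step 8: fill(A) -> (A=9 B=9)
Step 9: empty(A) -> (A=0 B=9)
Step 10: empty(B) -> (A=0 B=0)

Answer: 0 0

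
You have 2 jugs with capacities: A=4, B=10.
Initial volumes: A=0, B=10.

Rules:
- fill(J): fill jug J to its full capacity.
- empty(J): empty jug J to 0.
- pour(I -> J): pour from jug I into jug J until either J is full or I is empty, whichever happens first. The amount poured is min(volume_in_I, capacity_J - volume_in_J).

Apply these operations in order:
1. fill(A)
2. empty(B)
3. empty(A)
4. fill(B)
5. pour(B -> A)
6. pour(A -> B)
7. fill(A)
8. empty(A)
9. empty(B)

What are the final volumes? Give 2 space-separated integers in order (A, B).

Answer: 0 0

Derivation:
Step 1: fill(A) -> (A=4 B=10)
Step 2: empty(B) -> (A=4 B=0)
Step 3: empty(A) -> (A=0 B=0)
Step 4: fill(B) -> (A=0 B=10)
Step 5: pour(B -> A) -> (A=4 B=6)
Step 6: pour(A -> B) -> (A=0 B=10)
Step 7: fill(A) -> (A=4 B=10)
Step 8: empty(A) -> (A=0 B=10)
Step 9: empty(B) -> (A=0 B=0)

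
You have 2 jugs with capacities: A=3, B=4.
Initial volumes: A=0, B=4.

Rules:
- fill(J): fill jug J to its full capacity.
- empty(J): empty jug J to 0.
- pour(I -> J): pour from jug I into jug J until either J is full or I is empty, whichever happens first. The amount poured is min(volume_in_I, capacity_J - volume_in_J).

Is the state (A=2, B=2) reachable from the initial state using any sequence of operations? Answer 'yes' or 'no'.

Answer: no

Derivation:
BFS explored all 14 reachable states.
Reachable set includes: (0,0), (0,1), (0,2), (0,3), (0,4), (1,0), (1,4), (2,0), (2,4), (3,0), (3,1), (3,2) ...
Target (A=2, B=2) not in reachable set → no.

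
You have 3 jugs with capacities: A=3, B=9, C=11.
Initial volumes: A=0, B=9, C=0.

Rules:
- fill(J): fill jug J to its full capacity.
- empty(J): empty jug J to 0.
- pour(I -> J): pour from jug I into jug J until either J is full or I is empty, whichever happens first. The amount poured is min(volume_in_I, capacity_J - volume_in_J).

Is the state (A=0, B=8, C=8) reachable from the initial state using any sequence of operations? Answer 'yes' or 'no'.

BFS from (A=0, B=9, C=0):
  1. empty(B) -> (A=0 B=0 C=0)
  2. fill(C) -> (A=0 B=0 C=11)
  3. pour(C -> A) -> (A=3 B=0 C=8)
  4. empty(A) -> (A=0 B=0 C=8)
  5. pour(C -> B) -> (A=0 B=8 C=0)
  6. fill(C) -> (A=0 B=8 C=11)
  7. pour(C -> A) -> (A=3 B=8 C=8)
  8. empty(A) -> (A=0 B=8 C=8)
Target reached → yes.

Answer: yes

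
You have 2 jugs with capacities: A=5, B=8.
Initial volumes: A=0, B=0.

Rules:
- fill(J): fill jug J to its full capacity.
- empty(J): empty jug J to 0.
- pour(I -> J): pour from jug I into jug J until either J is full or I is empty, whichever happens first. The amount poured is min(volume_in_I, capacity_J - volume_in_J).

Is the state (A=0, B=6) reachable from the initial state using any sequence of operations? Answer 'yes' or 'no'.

BFS from (A=0, B=0):
  1. fill(B) -> (A=0 B=8)
  2. pour(B -> A) -> (A=5 B=3)
  3. empty(A) -> (A=0 B=3)
  4. pour(B -> A) -> (A=3 B=0)
  5. fill(B) -> (A=3 B=8)
  6. pour(B -> A) -> (A=5 B=6)
  7. empty(A) -> (A=0 B=6)
Target reached → yes.

Answer: yes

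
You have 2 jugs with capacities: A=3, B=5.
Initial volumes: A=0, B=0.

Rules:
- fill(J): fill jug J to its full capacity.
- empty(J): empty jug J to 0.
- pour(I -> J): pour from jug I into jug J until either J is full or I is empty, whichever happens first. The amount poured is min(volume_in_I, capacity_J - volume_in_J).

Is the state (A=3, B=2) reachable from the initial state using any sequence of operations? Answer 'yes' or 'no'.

BFS from (A=0, B=0):
  1. fill(B) -> (A=0 B=5)
  2. pour(B -> A) -> (A=3 B=2)
Target reached → yes.

Answer: yes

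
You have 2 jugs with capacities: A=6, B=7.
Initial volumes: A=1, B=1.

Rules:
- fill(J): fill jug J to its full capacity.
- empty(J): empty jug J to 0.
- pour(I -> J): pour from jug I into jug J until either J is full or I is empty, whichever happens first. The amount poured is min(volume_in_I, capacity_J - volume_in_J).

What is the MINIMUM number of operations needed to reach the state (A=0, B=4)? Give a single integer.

BFS from (A=1, B=1). One shortest path:
  1. pour(B -> A) -> (A=2 B=0)
  2. fill(B) -> (A=2 B=7)
  3. pour(B -> A) -> (A=6 B=3)
  4. empty(A) -> (A=0 B=3)
  5. pour(B -> A) -> (A=3 B=0)
  6. fill(B) -> (A=3 B=7)
  7. pour(B -> A) -> (A=6 B=4)
  8. empty(A) -> (A=0 B=4)
Reached target in 8 moves.

Answer: 8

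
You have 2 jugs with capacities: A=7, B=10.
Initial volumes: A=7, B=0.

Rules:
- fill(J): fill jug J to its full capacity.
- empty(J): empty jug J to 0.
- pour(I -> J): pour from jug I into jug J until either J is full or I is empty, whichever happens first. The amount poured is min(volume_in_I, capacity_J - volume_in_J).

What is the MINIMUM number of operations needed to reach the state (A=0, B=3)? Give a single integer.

Answer: 4

Derivation:
BFS from (A=7, B=0). One shortest path:
  1. empty(A) -> (A=0 B=0)
  2. fill(B) -> (A=0 B=10)
  3. pour(B -> A) -> (A=7 B=3)
  4. empty(A) -> (A=0 B=3)
Reached target in 4 moves.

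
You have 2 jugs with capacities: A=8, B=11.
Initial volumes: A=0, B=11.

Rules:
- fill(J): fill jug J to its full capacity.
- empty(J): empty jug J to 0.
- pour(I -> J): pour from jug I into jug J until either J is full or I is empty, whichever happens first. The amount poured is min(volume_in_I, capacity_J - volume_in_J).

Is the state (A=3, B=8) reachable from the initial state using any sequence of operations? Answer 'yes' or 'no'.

BFS explored all 38 reachable states.
Reachable set includes: (0,0), (0,1), (0,2), (0,3), (0,4), (0,5), (0,6), (0,7), (0,8), (0,9), (0,10), (0,11) ...
Target (A=3, B=8) not in reachable set → no.

Answer: no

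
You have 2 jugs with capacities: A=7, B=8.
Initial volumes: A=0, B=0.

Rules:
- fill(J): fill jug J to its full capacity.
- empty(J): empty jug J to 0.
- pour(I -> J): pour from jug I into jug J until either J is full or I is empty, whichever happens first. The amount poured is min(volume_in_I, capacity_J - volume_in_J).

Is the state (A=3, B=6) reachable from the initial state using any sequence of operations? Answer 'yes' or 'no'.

BFS explored all 30 reachable states.
Reachable set includes: (0,0), (0,1), (0,2), (0,3), (0,4), (0,5), (0,6), (0,7), (0,8), (1,0), (1,8), (2,0) ...
Target (A=3, B=6) not in reachable set → no.

Answer: no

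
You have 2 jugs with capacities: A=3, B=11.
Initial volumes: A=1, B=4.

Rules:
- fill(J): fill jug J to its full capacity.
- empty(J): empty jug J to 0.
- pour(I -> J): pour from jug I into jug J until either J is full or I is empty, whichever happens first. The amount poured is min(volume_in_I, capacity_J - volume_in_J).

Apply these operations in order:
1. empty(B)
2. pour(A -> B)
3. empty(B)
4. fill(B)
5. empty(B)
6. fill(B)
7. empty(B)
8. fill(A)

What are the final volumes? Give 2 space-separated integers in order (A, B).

Answer: 3 0

Derivation:
Step 1: empty(B) -> (A=1 B=0)
Step 2: pour(A -> B) -> (A=0 B=1)
Step 3: empty(B) -> (A=0 B=0)
Step 4: fill(B) -> (A=0 B=11)
Step 5: empty(B) -> (A=0 B=0)
Step 6: fill(B) -> (A=0 B=11)
Step 7: empty(B) -> (A=0 B=0)
Step 8: fill(A) -> (A=3 B=0)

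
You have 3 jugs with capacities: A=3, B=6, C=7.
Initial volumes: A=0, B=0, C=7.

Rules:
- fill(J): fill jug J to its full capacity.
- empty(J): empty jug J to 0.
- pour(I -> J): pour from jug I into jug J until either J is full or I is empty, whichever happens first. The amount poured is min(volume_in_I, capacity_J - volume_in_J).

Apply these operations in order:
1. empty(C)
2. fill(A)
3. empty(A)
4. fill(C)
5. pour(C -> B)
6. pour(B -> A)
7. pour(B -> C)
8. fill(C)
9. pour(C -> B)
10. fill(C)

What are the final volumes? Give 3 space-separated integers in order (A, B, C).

Answer: 3 6 7

Derivation:
Step 1: empty(C) -> (A=0 B=0 C=0)
Step 2: fill(A) -> (A=3 B=0 C=0)
Step 3: empty(A) -> (A=0 B=0 C=0)
Step 4: fill(C) -> (A=0 B=0 C=7)
Step 5: pour(C -> B) -> (A=0 B=6 C=1)
Step 6: pour(B -> A) -> (A=3 B=3 C=1)
Step 7: pour(B -> C) -> (A=3 B=0 C=4)
Step 8: fill(C) -> (A=3 B=0 C=7)
Step 9: pour(C -> B) -> (A=3 B=6 C=1)
Step 10: fill(C) -> (A=3 B=6 C=7)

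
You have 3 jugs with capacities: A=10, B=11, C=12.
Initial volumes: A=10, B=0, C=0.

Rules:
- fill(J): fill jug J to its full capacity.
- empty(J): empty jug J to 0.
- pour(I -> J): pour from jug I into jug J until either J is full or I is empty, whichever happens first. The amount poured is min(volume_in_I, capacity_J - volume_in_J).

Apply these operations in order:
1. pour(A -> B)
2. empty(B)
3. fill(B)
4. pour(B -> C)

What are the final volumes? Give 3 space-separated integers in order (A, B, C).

Step 1: pour(A -> B) -> (A=0 B=10 C=0)
Step 2: empty(B) -> (A=0 B=0 C=0)
Step 3: fill(B) -> (A=0 B=11 C=0)
Step 4: pour(B -> C) -> (A=0 B=0 C=11)

Answer: 0 0 11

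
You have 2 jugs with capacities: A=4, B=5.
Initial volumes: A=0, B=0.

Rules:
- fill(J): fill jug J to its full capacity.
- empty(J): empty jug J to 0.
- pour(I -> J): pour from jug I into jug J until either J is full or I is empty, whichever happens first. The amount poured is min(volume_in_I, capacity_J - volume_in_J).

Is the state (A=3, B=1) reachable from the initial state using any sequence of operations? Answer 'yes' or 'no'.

BFS explored all 18 reachable states.
Reachable set includes: (0,0), (0,1), (0,2), (0,3), (0,4), (0,5), (1,0), (1,5), (2,0), (2,5), (3,0), (3,5) ...
Target (A=3, B=1) not in reachable set → no.

Answer: no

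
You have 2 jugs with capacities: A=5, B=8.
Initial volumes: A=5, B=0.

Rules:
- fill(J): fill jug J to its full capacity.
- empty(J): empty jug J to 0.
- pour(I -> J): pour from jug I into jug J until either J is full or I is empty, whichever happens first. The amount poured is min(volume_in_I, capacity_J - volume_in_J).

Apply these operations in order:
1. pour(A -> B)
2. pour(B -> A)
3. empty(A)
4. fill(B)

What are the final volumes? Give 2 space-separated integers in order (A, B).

Answer: 0 8

Derivation:
Step 1: pour(A -> B) -> (A=0 B=5)
Step 2: pour(B -> A) -> (A=5 B=0)
Step 3: empty(A) -> (A=0 B=0)
Step 4: fill(B) -> (A=0 B=8)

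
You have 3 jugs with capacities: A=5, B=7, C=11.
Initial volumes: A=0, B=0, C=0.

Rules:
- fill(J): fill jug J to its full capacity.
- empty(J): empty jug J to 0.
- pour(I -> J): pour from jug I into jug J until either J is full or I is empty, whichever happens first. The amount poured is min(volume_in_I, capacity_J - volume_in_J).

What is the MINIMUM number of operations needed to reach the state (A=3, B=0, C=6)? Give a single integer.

BFS from (A=0, B=0, C=0). One shortest path:
  1. fill(A) -> (A=5 B=0 C=0)
  2. fill(C) -> (A=5 B=0 C=11)
  3. pour(A -> B) -> (A=0 B=5 C=11)
  4. pour(C -> A) -> (A=5 B=5 C=6)
  5. pour(A -> B) -> (A=3 B=7 C=6)
  6. empty(B) -> (A=3 B=0 C=6)
Reached target in 6 moves.

Answer: 6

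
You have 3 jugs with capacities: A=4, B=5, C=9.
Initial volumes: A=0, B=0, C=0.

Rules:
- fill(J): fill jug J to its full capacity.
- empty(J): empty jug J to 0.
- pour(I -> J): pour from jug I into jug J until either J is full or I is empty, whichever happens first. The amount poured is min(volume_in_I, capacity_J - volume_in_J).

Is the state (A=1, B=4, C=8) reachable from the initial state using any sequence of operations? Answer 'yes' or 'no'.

BFS explored all 204 reachable states.
Reachable set includes: (0,0,0), (0,0,1), (0,0,2), (0,0,3), (0,0,4), (0,0,5), (0,0,6), (0,0,7), (0,0,8), (0,0,9), (0,1,0), (0,1,1) ...
Target (A=1, B=4, C=8) not in reachable set → no.

Answer: no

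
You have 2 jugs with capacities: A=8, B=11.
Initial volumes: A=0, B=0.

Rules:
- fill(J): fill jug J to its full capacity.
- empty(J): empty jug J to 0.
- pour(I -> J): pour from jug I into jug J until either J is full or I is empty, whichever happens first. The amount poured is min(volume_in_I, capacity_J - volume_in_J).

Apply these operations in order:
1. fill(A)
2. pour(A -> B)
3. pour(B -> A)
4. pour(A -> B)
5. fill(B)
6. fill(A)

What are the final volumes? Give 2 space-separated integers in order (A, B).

Step 1: fill(A) -> (A=8 B=0)
Step 2: pour(A -> B) -> (A=0 B=8)
Step 3: pour(B -> A) -> (A=8 B=0)
Step 4: pour(A -> B) -> (A=0 B=8)
Step 5: fill(B) -> (A=0 B=11)
Step 6: fill(A) -> (A=8 B=11)

Answer: 8 11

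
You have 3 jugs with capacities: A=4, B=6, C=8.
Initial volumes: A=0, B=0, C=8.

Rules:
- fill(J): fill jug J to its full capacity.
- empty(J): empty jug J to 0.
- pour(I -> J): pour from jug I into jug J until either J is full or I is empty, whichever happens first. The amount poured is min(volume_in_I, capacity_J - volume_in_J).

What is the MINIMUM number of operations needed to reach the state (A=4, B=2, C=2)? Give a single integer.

Answer: 2

Derivation:
BFS from (A=0, B=0, C=8). One shortest path:
  1. pour(C -> B) -> (A=0 B=6 C=2)
  2. pour(B -> A) -> (A=4 B=2 C=2)
Reached target in 2 moves.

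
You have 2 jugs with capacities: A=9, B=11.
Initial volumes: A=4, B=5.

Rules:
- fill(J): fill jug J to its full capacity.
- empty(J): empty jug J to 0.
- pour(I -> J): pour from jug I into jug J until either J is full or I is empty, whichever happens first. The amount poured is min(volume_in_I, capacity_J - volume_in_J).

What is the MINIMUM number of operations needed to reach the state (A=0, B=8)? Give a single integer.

Answer: 7

Derivation:
BFS from (A=4, B=5). One shortest path:
  1. fill(B) -> (A=4 B=11)
  2. pour(B -> A) -> (A=9 B=6)
  3. empty(A) -> (A=0 B=6)
  4. pour(B -> A) -> (A=6 B=0)
  5. fill(B) -> (A=6 B=11)
  6. pour(B -> A) -> (A=9 B=8)
  7. empty(A) -> (A=0 B=8)
Reached target in 7 moves.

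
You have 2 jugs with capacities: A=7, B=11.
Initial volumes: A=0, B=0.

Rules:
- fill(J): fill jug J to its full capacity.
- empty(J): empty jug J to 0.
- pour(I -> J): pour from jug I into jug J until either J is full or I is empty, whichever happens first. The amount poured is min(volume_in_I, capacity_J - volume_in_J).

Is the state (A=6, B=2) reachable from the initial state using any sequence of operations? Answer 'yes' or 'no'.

BFS explored all 36 reachable states.
Reachable set includes: (0,0), (0,1), (0,2), (0,3), (0,4), (0,5), (0,6), (0,7), (0,8), (0,9), (0,10), (0,11) ...
Target (A=6, B=2) not in reachable set → no.

Answer: no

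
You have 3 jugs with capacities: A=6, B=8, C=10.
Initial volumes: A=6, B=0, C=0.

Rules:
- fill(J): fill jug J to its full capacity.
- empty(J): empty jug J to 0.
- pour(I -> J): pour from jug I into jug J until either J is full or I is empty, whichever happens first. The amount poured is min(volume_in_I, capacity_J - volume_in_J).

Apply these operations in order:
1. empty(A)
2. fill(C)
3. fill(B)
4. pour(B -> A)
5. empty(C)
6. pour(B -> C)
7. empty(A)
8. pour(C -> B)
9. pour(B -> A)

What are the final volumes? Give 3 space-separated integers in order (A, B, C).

Answer: 2 0 0

Derivation:
Step 1: empty(A) -> (A=0 B=0 C=0)
Step 2: fill(C) -> (A=0 B=0 C=10)
Step 3: fill(B) -> (A=0 B=8 C=10)
Step 4: pour(B -> A) -> (A=6 B=2 C=10)
Step 5: empty(C) -> (A=6 B=2 C=0)
Step 6: pour(B -> C) -> (A=6 B=0 C=2)
Step 7: empty(A) -> (A=0 B=0 C=2)
Step 8: pour(C -> B) -> (A=0 B=2 C=0)
Step 9: pour(B -> A) -> (A=2 B=0 C=0)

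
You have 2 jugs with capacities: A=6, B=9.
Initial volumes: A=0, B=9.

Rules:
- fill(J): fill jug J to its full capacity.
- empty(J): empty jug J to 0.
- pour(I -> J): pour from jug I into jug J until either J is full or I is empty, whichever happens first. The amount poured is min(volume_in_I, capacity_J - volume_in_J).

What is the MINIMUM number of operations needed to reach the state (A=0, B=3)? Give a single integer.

BFS from (A=0, B=9). One shortest path:
  1. pour(B -> A) -> (A=6 B=3)
  2. empty(A) -> (A=0 B=3)
Reached target in 2 moves.

Answer: 2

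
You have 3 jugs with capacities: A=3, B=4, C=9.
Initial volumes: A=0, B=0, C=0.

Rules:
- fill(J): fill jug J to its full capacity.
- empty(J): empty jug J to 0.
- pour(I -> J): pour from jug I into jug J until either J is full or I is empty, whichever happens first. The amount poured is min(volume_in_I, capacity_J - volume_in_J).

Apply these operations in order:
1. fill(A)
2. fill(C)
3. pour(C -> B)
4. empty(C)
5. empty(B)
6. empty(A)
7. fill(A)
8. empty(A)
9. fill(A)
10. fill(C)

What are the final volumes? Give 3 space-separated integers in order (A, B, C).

Step 1: fill(A) -> (A=3 B=0 C=0)
Step 2: fill(C) -> (A=3 B=0 C=9)
Step 3: pour(C -> B) -> (A=3 B=4 C=5)
Step 4: empty(C) -> (A=3 B=4 C=0)
Step 5: empty(B) -> (A=3 B=0 C=0)
Step 6: empty(A) -> (A=0 B=0 C=0)
Step 7: fill(A) -> (A=3 B=0 C=0)
Step 8: empty(A) -> (A=0 B=0 C=0)
Step 9: fill(A) -> (A=3 B=0 C=0)
Step 10: fill(C) -> (A=3 B=0 C=9)

Answer: 3 0 9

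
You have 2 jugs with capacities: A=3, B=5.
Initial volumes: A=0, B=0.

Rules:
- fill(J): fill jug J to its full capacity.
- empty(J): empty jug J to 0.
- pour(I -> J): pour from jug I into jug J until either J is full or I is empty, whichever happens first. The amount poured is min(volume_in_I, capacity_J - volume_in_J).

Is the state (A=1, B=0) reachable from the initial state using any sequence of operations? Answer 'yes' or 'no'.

BFS from (A=0, B=0):
  1. fill(A) -> (A=3 B=0)
  2. pour(A -> B) -> (A=0 B=3)
  3. fill(A) -> (A=3 B=3)
  4. pour(A -> B) -> (A=1 B=5)
  5. empty(B) -> (A=1 B=0)
Target reached → yes.

Answer: yes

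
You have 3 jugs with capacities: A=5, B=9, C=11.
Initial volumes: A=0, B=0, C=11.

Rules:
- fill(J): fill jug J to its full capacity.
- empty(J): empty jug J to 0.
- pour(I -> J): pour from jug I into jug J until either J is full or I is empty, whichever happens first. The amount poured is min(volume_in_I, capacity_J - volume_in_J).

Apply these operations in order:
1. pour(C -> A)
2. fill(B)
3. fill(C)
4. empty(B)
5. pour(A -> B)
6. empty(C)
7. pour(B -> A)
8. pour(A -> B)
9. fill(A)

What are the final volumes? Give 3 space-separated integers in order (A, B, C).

Answer: 5 5 0

Derivation:
Step 1: pour(C -> A) -> (A=5 B=0 C=6)
Step 2: fill(B) -> (A=5 B=9 C=6)
Step 3: fill(C) -> (A=5 B=9 C=11)
Step 4: empty(B) -> (A=5 B=0 C=11)
Step 5: pour(A -> B) -> (A=0 B=5 C=11)
Step 6: empty(C) -> (A=0 B=5 C=0)
Step 7: pour(B -> A) -> (A=5 B=0 C=0)
Step 8: pour(A -> B) -> (A=0 B=5 C=0)
Step 9: fill(A) -> (A=5 B=5 C=0)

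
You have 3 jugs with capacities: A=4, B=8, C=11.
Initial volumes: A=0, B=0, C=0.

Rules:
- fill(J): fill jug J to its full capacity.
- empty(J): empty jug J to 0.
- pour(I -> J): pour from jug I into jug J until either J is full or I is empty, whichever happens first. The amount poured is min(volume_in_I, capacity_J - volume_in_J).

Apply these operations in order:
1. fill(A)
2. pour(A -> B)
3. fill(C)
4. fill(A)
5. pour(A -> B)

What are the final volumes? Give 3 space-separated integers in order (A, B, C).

Step 1: fill(A) -> (A=4 B=0 C=0)
Step 2: pour(A -> B) -> (A=0 B=4 C=0)
Step 3: fill(C) -> (A=0 B=4 C=11)
Step 4: fill(A) -> (A=4 B=4 C=11)
Step 5: pour(A -> B) -> (A=0 B=8 C=11)

Answer: 0 8 11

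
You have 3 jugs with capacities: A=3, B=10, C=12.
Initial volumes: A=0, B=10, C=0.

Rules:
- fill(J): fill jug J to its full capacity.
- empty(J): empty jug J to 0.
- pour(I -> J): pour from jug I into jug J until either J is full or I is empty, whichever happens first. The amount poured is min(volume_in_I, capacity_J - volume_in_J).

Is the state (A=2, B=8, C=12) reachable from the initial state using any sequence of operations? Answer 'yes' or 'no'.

Answer: yes

Derivation:
BFS from (A=0, B=10, C=0):
  1. empty(B) -> (A=0 B=0 C=0)
  2. fill(C) -> (A=0 B=0 C=12)
  3. pour(C -> B) -> (A=0 B=10 C=2)
  4. pour(C -> A) -> (A=2 B=10 C=0)
  5. pour(B -> C) -> (A=2 B=0 C=10)
  6. fill(B) -> (A=2 B=10 C=10)
  7. pour(B -> C) -> (A=2 B=8 C=12)
Target reached → yes.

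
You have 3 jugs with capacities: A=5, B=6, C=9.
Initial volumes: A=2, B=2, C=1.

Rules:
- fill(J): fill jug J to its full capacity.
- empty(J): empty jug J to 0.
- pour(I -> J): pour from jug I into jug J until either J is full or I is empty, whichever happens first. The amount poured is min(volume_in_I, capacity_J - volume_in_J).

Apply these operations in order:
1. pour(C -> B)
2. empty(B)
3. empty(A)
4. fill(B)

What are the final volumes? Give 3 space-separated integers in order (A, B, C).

Answer: 0 6 0

Derivation:
Step 1: pour(C -> B) -> (A=2 B=3 C=0)
Step 2: empty(B) -> (A=2 B=0 C=0)
Step 3: empty(A) -> (A=0 B=0 C=0)
Step 4: fill(B) -> (A=0 B=6 C=0)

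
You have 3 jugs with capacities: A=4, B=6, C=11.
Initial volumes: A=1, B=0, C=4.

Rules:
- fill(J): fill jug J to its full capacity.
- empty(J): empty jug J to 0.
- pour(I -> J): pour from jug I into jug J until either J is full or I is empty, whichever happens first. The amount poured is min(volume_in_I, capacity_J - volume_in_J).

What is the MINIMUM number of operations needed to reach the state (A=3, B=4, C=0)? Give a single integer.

Answer: 5

Derivation:
BFS from (A=1, B=0, C=4). One shortest path:
  1. fill(B) -> (A=1 B=6 C=4)
  2. pour(B -> A) -> (A=4 B=3 C=4)
  3. empty(A) -> (A=0 B=3 C=4)
  4. pour(B -> A) -> (A=3 B=0 C=4)
  5. pour(C -> B) -> (A=3 B=4 C=0)
Reached target in 5 moves.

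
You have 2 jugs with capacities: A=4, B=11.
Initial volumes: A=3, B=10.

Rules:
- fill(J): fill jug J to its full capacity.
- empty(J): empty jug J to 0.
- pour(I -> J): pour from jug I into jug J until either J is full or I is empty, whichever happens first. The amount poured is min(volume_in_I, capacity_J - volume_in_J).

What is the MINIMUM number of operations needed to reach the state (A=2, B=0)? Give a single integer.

BFS from (A=3, B=10). One shortest path:
  1. pour(A -> B) -> (A=2 B=11)
  2. empty(B) -> (A=2 B=0)
Reached target in 2 moves.

Answer: 2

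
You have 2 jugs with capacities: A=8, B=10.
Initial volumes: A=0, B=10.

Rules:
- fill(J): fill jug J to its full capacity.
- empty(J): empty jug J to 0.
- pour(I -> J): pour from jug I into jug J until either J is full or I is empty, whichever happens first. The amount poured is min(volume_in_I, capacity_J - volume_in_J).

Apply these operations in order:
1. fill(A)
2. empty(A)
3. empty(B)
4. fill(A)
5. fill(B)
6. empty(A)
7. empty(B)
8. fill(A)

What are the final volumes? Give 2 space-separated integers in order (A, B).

Step 1: fill(A) -> (A=8 B=10)
Step 2: empty(A) -> (A=0 B=10)
Step 3: empty(B) -> (A=0 B=0)
Step 4: fill(A) -> (A=8 B=0)
Step 5: fill(B) -> (A=8 B=10)
Step 6: empty(A) -> (A=0 B=10)
Step 7: empty(B) -> (A=0 B=0)
Step 8: fill(A) -> (A=8 B=0)

Answer: 8 0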